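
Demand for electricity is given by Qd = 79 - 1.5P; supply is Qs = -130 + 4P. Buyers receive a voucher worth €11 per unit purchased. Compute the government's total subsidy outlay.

Pre-subsidy: 79 - 1.5P = -130 + 4P gives P* = 38, Q* = 22.
With the rebate, buyers effectively pay Pb = Ps − 11, where Ps is the price sellers receive.
Demand in terms of Ps becomes Qd = 79 − 1.5(Ps − 11) = 95.5 - 1.5Ps. Setting this equal to supply: 95.5 - 1.5Ps = -130 + 4Ps, so Ps = 41.
Buyers pay Pb = 41 − 11 = 30; Q' = -130 + 4·41 = 34.
Government outlay = subsidy × quantity = 11 × 34 = 374.

Government cost = €374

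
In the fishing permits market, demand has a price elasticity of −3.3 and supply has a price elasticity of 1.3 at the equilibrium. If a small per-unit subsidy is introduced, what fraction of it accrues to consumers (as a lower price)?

Consumer share = 13/46

For a small subsidy around the equilibrium, the benefit split depends on the relative slopes, which at a point are proportional to the elasticities.
Buyer share = εs/(εs + |εd|) = 1.3/(1.3 + 3.3) = 13/46; seller share = |εd|/(εs + |εd|) = 33/46.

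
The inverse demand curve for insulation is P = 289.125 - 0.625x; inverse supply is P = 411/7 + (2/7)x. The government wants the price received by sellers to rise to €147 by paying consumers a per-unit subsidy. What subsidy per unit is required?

Required subsidy s = €51 per unit

At a seller price of 147, quantity supplied is -205.5 + 3.5·147 = 309.
Buyers absorb 309 only when they pay Pb = 289.125 − 0.625·309 = 96.
s = Ps − Pb = 147 − 96 = 51.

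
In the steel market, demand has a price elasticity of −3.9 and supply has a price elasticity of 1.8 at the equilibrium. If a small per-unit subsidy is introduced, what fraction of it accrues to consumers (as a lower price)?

Consumer share = 6/19

For a small subsidy around the equilibrium, the benefit split depends on the relative slopes, which at a point are proportional to the elasticities.
Buyer share = εs/(εs + |εd|) = 1.8/(1.8 + 3.9) = 6/19; seller share = |εd|/(εs + |εd|) = 13/19.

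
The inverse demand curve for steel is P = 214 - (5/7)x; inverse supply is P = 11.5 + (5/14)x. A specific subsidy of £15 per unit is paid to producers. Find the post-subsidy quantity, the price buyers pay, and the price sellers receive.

Pre-subsidy: 214 - (5/7)x = 11.5 + (5/14)x gives x* = 189 and P* = 79.
With the subsidy, sellers receive Ps = Pb + 15 for each unit, where Pb is the price buyers pay.
On the curves, Pb = 214 - (5/7)x and Ps = 11.5 + (5/14)x; the wedge Ps − Pb = 15 gives 11.5 + (5/14)x − (214 - (5/7)x) = 15, so x' = 203.
Then Pb = 214 − (5/7)·203 = 69 and Ps = 11.5 + (5/14)·203 = 84.

x' = 203; buyers pay £69; sellers receive £84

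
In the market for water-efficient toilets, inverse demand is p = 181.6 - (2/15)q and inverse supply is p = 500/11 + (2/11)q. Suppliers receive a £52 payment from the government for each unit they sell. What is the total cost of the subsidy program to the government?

Pre-subsidy: 181.6 - (2/15)q = 500/11 + (2/11)q gives q* = 432 and p* = 124.
With the subsidy, sellers receive ps = pb + 52 for each unit, where pb is the price buyers pay.
On the curves, pb = 181.6 - (2/15)q and ps = 500/11 + (2/11)q; the wedge ps − pb = 52 gives 500/11 + (2/11)q − (181.6 - (2/15)q) = 52, so q' = 597.
Then pb = 181.6 − (2/15)·597 = 102 and ps = 500/11 + (2/11)·597 = 154.
Government outlay = subsidy × quantity = 52 × 597 = 31044.

Government cost = £31044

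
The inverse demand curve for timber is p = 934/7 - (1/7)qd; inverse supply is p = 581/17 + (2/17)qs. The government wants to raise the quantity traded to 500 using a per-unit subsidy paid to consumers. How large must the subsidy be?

Required subsidy s = 31 per unit

At q = 500, from the demand curve buyers pay pb = 934/7 − (1/7)·500 = 62; from the supply curve sellers need ps = 581/17 + (2/17)·500 = 93.
The subsidy must fill the gap: s = ps − pb = 93 − 62 = 31.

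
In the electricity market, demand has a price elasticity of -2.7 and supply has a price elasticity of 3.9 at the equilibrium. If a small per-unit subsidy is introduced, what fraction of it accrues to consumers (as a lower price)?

Consumer share = 13/22

For a small subsidy around the equilibrium, the benefit split depends on the relative slopes, which at a point are proportional to the elasticities.
Buyer share = εs/(εs + |εd|) = 3.9/(3.9 + 2.7) = 13/22; seller share = |εd|/(εs + |εd|) = 9/22.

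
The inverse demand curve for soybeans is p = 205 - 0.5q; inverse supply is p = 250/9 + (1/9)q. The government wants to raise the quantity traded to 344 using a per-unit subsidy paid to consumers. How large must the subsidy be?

At q = 344, from the demand curve buyers pay pb = 205 − 0.5·344 = 33; from the supply curve sellers need ps = 250/9 + (1/9)·344 = 66.
The subsidy must fill the gap: s = ps − pb = 66 − 33 = 33.

Required subsidy s = 33 per unit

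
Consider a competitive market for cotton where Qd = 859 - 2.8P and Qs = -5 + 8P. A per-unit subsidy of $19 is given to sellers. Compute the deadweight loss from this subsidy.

Pre-subsidy: 859 - 2.8P = -5 + 8P gives P* = 80, Q* = 635.
With the subsidy, sellers receive Ps = Pb + 19 for each unit, where Pb is the price buyers pay.
Supply in terms of Pb becomes Qs = -5 + 8(Pb + 19) = 147 + 8Pb. Setting this equal to demand: 859 - 2.8Pb = 147 + 8Pb, so Pb = 1780/27.
Sellers receive Ps = 1780/27 + 19 = 2293/27; Q' = 859 − 2.8·(1780/27) = 18209/27.
The subsidy expands output by 18209/27 − 635 = 1064/27 past the efficient level; on those units the gap between marginal cost and willingness to pay runs from 0 up to 19.
DWL = ½ × 19 × 1064/27 = 10108/27.

Deadweight loss = 10108/27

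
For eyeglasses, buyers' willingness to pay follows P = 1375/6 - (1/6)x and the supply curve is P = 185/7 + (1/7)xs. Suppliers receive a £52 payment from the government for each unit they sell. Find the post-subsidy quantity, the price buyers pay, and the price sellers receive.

x' = 823; buyers pay £92; sellers receive £144

Pre-subsidy: 1375/6 - (1/6)x = 185/7 + (1/7)x gives x* = 655 and P* = 120.
With the subsidy, sellers receive Ps = Pb + 52 for each unit, where Pb is the price buyers pay.
On the curves, Pb = 1375/6 - (1/6)x and Ps = 185/7 + (1/7)x; the wedge Ps − Pb = 52 gives 185/7 + (1/7)x − (1375/6 - (1/6)x) = 52, so x' = 823.
Then Pb = 1375/6 − (1/6)·823 = 92 and Ps = 185/7 + (1/7)·823 = 144.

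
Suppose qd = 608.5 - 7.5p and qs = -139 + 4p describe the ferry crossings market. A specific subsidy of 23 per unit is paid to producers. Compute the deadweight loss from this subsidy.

Deadweight loss = 690

Pre-subsidy: 608.5 - 7.5p = -139 + 4p gives p* = 65, q* = 121.
With the subsidy, sellers receive ps = pb + 23 for each unit, where pb is the price buyers pay.
Supply in terms of pb becomes qs = -139 + 4(pb + 23) = -47 + 4pb. Setting this equal to demand: 608.5 - 7.5pb = -47 + 4pb, so pb = 57.
Sellers receive ps = 57 + 23 = 80; q' = 608.5 − 7.5·57 = 181.
The subsidy expands output by 181 − 121 = 60 past the efficient level; on those units the gap between marginal cost and willingness to pay runs from 0 up to 23.
DWL = ½ × 23 × 60 = 690.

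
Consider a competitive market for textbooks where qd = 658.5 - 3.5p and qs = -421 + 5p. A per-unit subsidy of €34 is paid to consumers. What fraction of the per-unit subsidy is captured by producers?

Producer share = 7/17

Pre-subsidy: 658.5 - 3.5p = -421 + 5p gives p* = 127, q* = 214.
With the rebate, buyers effectively pay pb = ps − 34, where ps is the price sellers receive.
Demand in terms of ps becomes qd = 658.5 − 3.5(ps − 34) = 777.5 - 3.5ps. Setting this equal to supply: 777.5 - 3.5ps = -421 + 5ps, so ps = 141.
Buyers pay pb = 141 − 34 = 107; q' = -421 + 5·141 = 284.
Buyers' price falls by p* − pb = 127 − 107 = 20; sellers' price rises by ps − p* = 141 − 127 = 14.
So producers capture 14/34 = 7/17 of each unit of subsidy.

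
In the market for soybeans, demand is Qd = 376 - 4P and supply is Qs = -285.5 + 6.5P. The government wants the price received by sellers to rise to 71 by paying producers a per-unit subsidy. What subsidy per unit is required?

Required subsidy s = 21 per unit

At a seller price of 71, quantity supplied is -285.5 + 6.5·71 = 176.
Buyers absorb 176 only when they pay Pb with 376 − 4·Pb = 176, i.e. Pb = 50.
s = Ps − Pb = 71 − 50 = 21.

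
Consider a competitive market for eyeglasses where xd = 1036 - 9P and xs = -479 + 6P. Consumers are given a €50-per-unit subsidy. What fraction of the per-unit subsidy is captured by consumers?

Pre-subsidy: 1036 - 9P = -479 + 6P gives P* = 101, x* = 127.
With the rebate, buyers effectively pay Pb = Ps − 50, where Ps is the price sellers receive.
Demand in terms of Ps becomes xd = 1036 − 9(Ps − 50) = 1486 - 9Ps. Setting this equal to supply: 1486 - 9Ps = -479 + 6Ps, so Ps = 131.
Buyers pay Pb = 131 − 50 = 81; x' = -479 + 6·131 = 307.
Buyers' price falls by P* − Pb = 101 − 81 = 20; sellers' price rises by Ps − P* = 131 − 101 = 30.
So consumers capture 20/50 = 0.4 of each unit of subsidy.

Consumer share = 0.4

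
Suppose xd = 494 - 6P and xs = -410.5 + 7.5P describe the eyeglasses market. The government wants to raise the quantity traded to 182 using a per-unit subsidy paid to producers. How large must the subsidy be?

Required subsidy s = 27 per unit

At x = 182, invert demand for the buyer price: Pb = (494 − 182)/6 = 52; invert supply for the seller price: Ps = (182 − (-410.5))/7.5 = 79.
The subsidy must fill the gap: s = Ps − Pb = 79 − 52 = 27.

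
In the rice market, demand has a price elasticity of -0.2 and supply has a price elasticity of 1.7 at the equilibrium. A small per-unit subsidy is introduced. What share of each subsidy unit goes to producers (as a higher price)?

Producer share = 2/19

For a small subsidy around the equilibrium, the benefit split depends on the relative slopes, which at a point are proportional to the elasticities.
Buyer share = εs/(εs + |εd|) = 1.7/(1.7 + 0.2) = 17/19; seller share = |εd|/(εs + |εd|) = 2/19.
So producers capture 2/19 of the subsidy.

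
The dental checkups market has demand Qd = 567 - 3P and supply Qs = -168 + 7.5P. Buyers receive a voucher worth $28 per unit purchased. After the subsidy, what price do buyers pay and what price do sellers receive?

Pre-subsidy: 567 - 3P = -168 + 7.5P gives P* = 70, Q* = 357.
With the rebate, buyers effectively pay Pb = Ps − 28, where Ps is the price sellers receive.
Demand in terms of Ps becomes Qd = 567 − 3(Ps − 28) = 651 - 3Ps. Setting this equal to supply: 651 - 3Ps = -168 + 7.5Ps, so Ps = 78.
Buyers pay Pb = 78 − 28 = 50; Q' = -168 + 7.5·78 = 417.

Buyers pay $50; sellers receive $78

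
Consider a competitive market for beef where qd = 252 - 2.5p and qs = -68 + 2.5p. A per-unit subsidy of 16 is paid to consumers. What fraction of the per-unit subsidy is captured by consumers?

Pre-subsidy: 252 - 2.5p = -68 + 2.5p gives p* = 64, q* = 92.
With the rebate, buyers effectively pay pb = ps − 16, where ps is the price sellers receive.
Demand in terms of ps becomes qd = 252 − 2.5(ps − 16) = 292 - 2.5ps. Setting this equal to supply: 292 - 2.5ps = -68 + 2.5ps, so ps = 72.
Buyers pay pb = 72 − 16 = 56; q' = -68 + 2.5·72 = 112.
Buyers' price falls by p* − pb = 64 − 56 = 8; sellers' price rises by ps − p* = 72 − 64 = 8.
So consumers capture 8/16 = 0.5 of each unit of subsidy.

Consumer share = 0.5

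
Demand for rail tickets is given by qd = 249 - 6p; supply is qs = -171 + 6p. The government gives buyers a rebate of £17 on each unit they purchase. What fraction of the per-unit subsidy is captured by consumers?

Pre-subsidy: 249 - 6p = -171 + 6p gives p* = 35, q* = 39.
With the rebate, buyers effectively pay pb = ps − 17, where ps is the price sellers receive.
Demand in terms of ps becomes qd = 249 − 6(ps − 17) = 351 - 6ps. Setting this equal to supply: 351 - 6ps = -171 + 6ps, so ps = 43.5.
Buyers pay pb = 43.5 − 17 = 26.5; q' = -171 + 6·43.5 = 90.
Buyers' price falls by p* − pb = 35 − 26.5 = 8.5; sellers' price rises by ps − p* = 43.5 − 35 = 8.5.
So consumers capture 8.5/17 = 0.5 of each unit of subsidy.

Consumer share = 0.5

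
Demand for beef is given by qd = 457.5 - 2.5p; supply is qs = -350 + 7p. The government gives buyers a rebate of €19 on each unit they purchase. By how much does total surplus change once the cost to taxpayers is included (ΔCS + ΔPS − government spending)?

Net change in total surplus = -€332.5

Pre-subsidy: 457.5 - 2.5p = -350 + 7p gives p* = 85, q* = 245.
With the rebate, buyers effectively pay pb = ps − 19, where ps is the price sellers receive.
Demand in terms of ps becomes qd = 457.5 − 2.5(ps − 19) = 505 - 2.5ps. Setting this equal to supply: 505 - 2.5ps = -350 + 7ps, so ps = 90.
Buyers pay pb = 90 − 19 = 71; q' = -350 + 7·90 = 280.
ΔCS = ½(245 + 280)(85 − 71) = 3675; ΔPS = ½(245 + 280)(90 − 85) = 1312.5.
Government spending = 19 × 280 = 5320.
Net change = 3675 + 1312.5 − 5320 = -332.5. The loss equals the DWL triangle ½·19·35.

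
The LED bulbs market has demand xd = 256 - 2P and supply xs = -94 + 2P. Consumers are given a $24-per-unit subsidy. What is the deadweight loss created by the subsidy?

Pre-subsidy: 256 - 2P = -94 + 2P gives P* = 87.5, x* = 81.
With the rebate, buyers effectively pay Pb = Ps − 24, where Ps is the price sellers receive.
Demand in terms of Ps becomes xd = 256 − 2(Ps − 24) = 304 - 2Ps. Setting this equal to supply: 304 - 2Ps = -94 + 2Ps, so Ps = 99.5.
Buyers pay Pb = 99.5 − 24 = 75.5; x' = -94 + 2·99.5 = 105.
The subsidy expands output by 105 − 81 = 24 past the efficient level; on those units the gap between marginal cost and willingness to pay runs from 0 up to 24.
DWL = ½ × 24 × 24 = 288.

Deadweight loss = $288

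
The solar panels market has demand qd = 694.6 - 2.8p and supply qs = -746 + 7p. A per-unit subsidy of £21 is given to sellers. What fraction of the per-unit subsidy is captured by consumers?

Pre-subsidy: 694.6 - 2.8p = -746 + 7p gives p* = 147, q* = 283.
With the subsidy, sellers receive ps = pb + 21 for each unit, where pb is the price buyers pay.
Supply in terms of pb becomes qs = -746 + 7(pb + 21) = -599 + 7pb. Setting this equal to demand: 694.6 - 2.8pb = -599 + 7pb, so pb = 132.
Sellers receive ps = 132 + 21 = 153; q' = 694.6 − 2.8·132 = 325.
Buyers' price falls by p* − pb = 147 − 132 = 15; sellers' price rises by ps − p* = 153 − 147 = 6.
So consumers capture 15/21 = 5/7 of each unit of subsidy.

Consumer share = 5/7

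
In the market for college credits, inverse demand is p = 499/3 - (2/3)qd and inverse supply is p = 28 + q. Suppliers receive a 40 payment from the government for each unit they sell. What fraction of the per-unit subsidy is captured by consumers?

Pre-subsidy: 499/3 - (2/3)q = 28 + q gives q* = 83 and p* = 111.
With the subsidy, sellers receive ps = pb + 40 for each unit, where pb is the price buyers pay.
On the curves, pb = 499/3 - (2/3)q and ps = 28 + q; the wedge ps − pb = 40 gives 28 + q − (499/3 - (2/3)q) = 40, so q' = 107.
Then pb = 499/3 − (2/3)·107 = 95 and ps = 28 + 1·107 = 135.
Buyers' price falls by p* − pb = 111 − 95 = 16; sellers' price rises by ps − p* = 135 − 111 = 24.
So consumers capture 16/40 = 0.4 of each unit of subsidy.

Consumer share = 0.4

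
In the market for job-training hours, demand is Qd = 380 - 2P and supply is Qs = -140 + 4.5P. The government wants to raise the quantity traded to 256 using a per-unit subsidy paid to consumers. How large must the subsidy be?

At Q = 256, invert demand for the buyer price: Pb = (380 − 256)/2 = 62; invert supply for the seller price: Ps = (256 − (-140))/4.5 = 88.
The subsidy must fill the gap: s = Ps − Pb = 88 − 62 = 26.

Required subsidy s = 26 per unit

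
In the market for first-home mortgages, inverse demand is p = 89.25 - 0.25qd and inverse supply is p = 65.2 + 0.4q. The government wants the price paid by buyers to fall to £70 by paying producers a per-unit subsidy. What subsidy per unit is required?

At a buyer price of 70, quantity demanded is 357 − 4·70 = 77.
Sellers supply 77 only when they receive ps = 65.2 + 0.4·77 = 96.
s = ps − pb = 96 − 70 = 26.

Required subsidy s = £26 per unit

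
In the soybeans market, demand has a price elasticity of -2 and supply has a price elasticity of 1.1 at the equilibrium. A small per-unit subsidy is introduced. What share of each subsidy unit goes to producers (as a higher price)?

Producer share = 20/31

For a small subsidy around the equilibrium, the benefit split depends on the relative slopes, which at a point are proportional to the elasticities.
Buyer share = εs/(εs + |εd|) = 1.1/(1.1 + 2) = 11/31; seller share = |εd|/(εs + |εd|) = 20/31.
So producers capture 20/31 of the subsidy.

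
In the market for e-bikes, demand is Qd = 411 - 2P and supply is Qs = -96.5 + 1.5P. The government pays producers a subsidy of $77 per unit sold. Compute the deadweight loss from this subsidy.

Pre-subsidy: 411 - 2P = -96.5 + 1.5P gives P* = 145, Q* = 121.
With the subsidy, sellers receive Ps = Pb + 77 for each unit, where Pb is the price buyers pay.
Supply in terms of Pb becomes Qs = -96.5 + 1.5(Pb + 77) = 19 + 1.5Pb. Setting this equal to demand: 411 - 2Pb = 19 + 1.5Pb, so Pb = 112.
Sellers receive Ps = 112 + 77 = 189; Q' = 411 − 2·112 = 187.
The subsidy expands output by 187 − 121 = 66 past the efficient level; on those units the gap between marginal cost and willingness to pay runs from 0 up to 77.
DWL = ½ × 77 × 66 = 2541.

Deadweight loss = $2541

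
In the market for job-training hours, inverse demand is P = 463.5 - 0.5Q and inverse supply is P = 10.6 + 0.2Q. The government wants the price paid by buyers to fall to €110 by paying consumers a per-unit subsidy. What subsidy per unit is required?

At a buyer price of 110, quantity demanded is 927 − 2·110 = 707.
Sellers supply 707 only when they receive Ps = 10.6 + 0.2·707 = 152.
s = Ps − Pb = 152 − 110 = 42.

Required subsidy s = €42 per unit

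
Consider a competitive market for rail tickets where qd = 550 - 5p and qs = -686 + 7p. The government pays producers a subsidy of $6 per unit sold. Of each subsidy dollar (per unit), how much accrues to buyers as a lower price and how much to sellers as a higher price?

Buyers gain $3.5 per unit; sellers gain $2.5 per unit

Pre-subsidy: 550 - 5p = -686 + 7p gives p* = 103, q* = 35.
With the subsidy, sellers receive ps = pb + 6 for each unit, where pb is the price buyers pay.
Supply in terms of pb becomes qs = -686 + 7(pb + 6) = -644 + 7pb. Setting this equal to demand: 550 - 5pb = -644 + 7pb, so pb = 99.5.
Sellers receive ps = 99.5 + 6 = 105.5; q' = 550 − 5·99.5 = 52.5.
Buyers' price falls by p* − pb = 103 − 99.5 = 3.5; sellers' price rises by ps − p* = 105.5 − 103 = 2.5.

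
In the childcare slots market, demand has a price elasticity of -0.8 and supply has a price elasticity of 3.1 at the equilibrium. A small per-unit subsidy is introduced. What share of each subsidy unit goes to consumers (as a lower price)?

For a small subsidy around the equilibrium, the benefit split depends on the relative slopes, which at a point are proportional to the elasticities.
Buyer share = εs/(εs + |εd|) = 3.1/(3.1 + 0.8) = 31/39; seller share = |εd|/(εs + |εd|) = 8/39.

Consumer share = 31/39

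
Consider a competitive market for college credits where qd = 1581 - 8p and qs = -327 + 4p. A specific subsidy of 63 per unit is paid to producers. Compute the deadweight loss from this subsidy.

Pre-subsidy: 1581 - 8p = -327 + 4p gives p* = 159, q* = 309.
With the subsidy, sellers receive ps = pb + 63 for each unit, where pb is the price buyers pay.
Supply in terms of pb becomes qs = -327 + 4(pb + 63) = -75 + 4pb. Setting this equal to demand: 1581 - 8pb = -75 + 4pb, so pb = 138.
Sellers receive ps = 138 + 63 = 201; q' = 1581 − 8·138 = 477.
The subsidy expands output by 477 − 309 = 168 past the efficient level; on those units the gap between marginal cost and willingness to pay runs from 0 up to 63.
DWL = ½ × 63 × 168 = 5292.

Deadweight loss = 5292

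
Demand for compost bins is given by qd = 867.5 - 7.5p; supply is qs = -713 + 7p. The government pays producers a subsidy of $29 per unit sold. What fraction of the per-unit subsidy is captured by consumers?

Consumer share = 14/29

Pre-subsidy: 867.5 - 7.5p = -713 + 7p gives p* = 109, q* = 50.
With the subsidy, sellers receive ps = pb + 29 for each unit, where pb is the price buyers pay.
Supply in terms of pb becomes qs = -713 + 7(pb + 29) = -510 + 7pb. Setting this equal to demand: 867.5 - 7.5pb = -510 + 7pb, so pb = 95.
Sellers receive ps = 95 + 29 = 124; q' = 867.5 − 7.5·95 = 155.
Buyers' price falls by p* − pb = 109 − 95 = 14; sellers' price rises by ps − p* = 124 − 109 = 15.
So consumers capture 14/29 = 14/29 of each unit of subsidy.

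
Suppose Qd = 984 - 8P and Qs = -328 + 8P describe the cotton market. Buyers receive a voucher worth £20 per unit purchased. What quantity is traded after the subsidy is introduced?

Pre-subsidy: 984 - 8P = -328 + 8P gives P* = 82, Q* = 328.
With the rebate, buyers effectively pay Pb = Ps − 20, where Ps is the price sellers receive.
Demand in terms of Ps becomes Qd = 984 − 8(Ps − 20) = 1144 - 8Ps. Setting this equal to supply: 1144 - 8Ps = -328 + 8Ps, so Ps = 92.
Buyers pay Pb = 92 − 20 = 72; Q' = -328 + 8·92 = 408.

Q' = 408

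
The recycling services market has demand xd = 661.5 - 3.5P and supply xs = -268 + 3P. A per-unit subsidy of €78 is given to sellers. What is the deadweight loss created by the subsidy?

Deadweight loss = €4914

Pre-subsidy: 661.5 - 3.5P = -268 + 3P gives P* = 143, x* = 161.
With the subsidy, sellers receive Ps = Pb + 78 for each unit, where Pb is the price buyers pay.
Supply in terms of Pb becomes xs = -268 + 3(Pb + 78) = -34 + 3Pb. Setting this equal to demand: 661.5 - 3.5Pb = -34 + 3Pb, so Pb = 107.
Sellers receive Ps = 107 + 78 = 185; x' = 661.5 − 3.5·107 = 287.
The subsidy expands output by 287 − 161 = 126 past the efficient level; on those units the gap between marginal cost and willingness to pay runs from 0 up to 78.
DWL = ½ × 78 × 126 = 4914.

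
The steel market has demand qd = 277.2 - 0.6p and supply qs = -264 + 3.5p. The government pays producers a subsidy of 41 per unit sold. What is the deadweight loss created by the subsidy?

Pre-subsidy: 277.2 - 0.6p = -264 + 3.5p gives p* = 132, q* = 198.
With the subsidy, sellers receive ps = pb + 41 for each unit, where pb is the price buyers pay.
Supply in terms of pb becomes qs = -264 + 3.5(pb + 41) = -120.5 + 3.5pb. Setting this equal to demand: 277.2 - 0.6pb = -120.5 + 3.5pb, so pb = 97.
Sellers receive ps = 97 + 41 = 138; q' = 277.2 − 0.6·97 = 219.
The subsidy expands output by 219 − 198 = 21 past the efficient level; on those units the gap between marginal cost and willingness to pay runs from 0 up to 41.
DWL = ½ × 41 × 21 = 430.5.

Deadweight loss = 430.5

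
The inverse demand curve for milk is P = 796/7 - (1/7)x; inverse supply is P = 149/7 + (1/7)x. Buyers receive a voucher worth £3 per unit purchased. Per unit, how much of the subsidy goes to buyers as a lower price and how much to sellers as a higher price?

Buyers gain £1.5 per unit; sellers gain £1.5 per unit

Pre-subsidy: 796/7 - (1/7)x = 149/7 + (1/7)x gives x* = 323.5 and P* = 67.5.
With the rebate, buyers effectively pay Pb = Ps − 3, where Ps is the price sellers receive.
On the curves, Pb = 796/7 - (1/7)x and Ps = 149/7 + (1/7)x; the wedge Ps − Pb = 3 gives 149/7 + (1/7)x − (796/7 - (1/7)x) = 3, so x' = 334.
Then Pb = 796/7 − (1/7)·334 = 66 and Ps = 149/7 + (1/7)·334 = 69.
Buyers' price falls by P* − Pb = 67.5 − 66 = 1.5; sellers' price rises by Ps − P* = 69 − 67.5 = 1.5.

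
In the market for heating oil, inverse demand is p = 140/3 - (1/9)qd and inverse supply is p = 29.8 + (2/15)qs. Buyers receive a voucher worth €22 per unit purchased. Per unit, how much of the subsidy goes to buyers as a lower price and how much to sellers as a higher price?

Pre-subsidy: 140/3 - (1/9)q = 29.8 + (2/15)q gives q* = 69 and p* = 39.
With the rebate, buyers effectively pay pb = ps − 22, where ps is the price sellers receive.
On the curves, pb = 140/3 - (1/9)q and ps = 29.8 + (2/15)q; the wedge ps − pb = 22 gives 29.8 + (2/15)q − (140/3 - (1/9)q) = 22, so q' = 159.
Then pb = 140/3 − (1/9)·159 = 29 and ps = 29.8 + (2/15)·159 = 51.
Buyers' price falls by p* − pb = 39 − 29 = 10; sellers' price rises by ps − p* = 51 − 39 = 12.

Buyers gain €10 per unit; sellers gain €12 per unit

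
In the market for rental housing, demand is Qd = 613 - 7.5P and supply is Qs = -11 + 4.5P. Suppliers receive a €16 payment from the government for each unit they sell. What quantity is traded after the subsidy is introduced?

Q' = 268

Pre-subsidy: 613 - 7.5P = -11 + 4.5P gives P* = 52, Q* = 223.
With the subsidy, sellers receive Ps = Pb + 16 for each unit, where Pb is the price buyers pay.
Supply in terms of Pb becomes Qs = -11 + 4.5(Pb + 16) = 61 + 4.5Pb. Setting this equal to demand: 613 - 7.5Pb = 61 + 4.5Pb, so Pb = 46.
Sellers receive Ps = 46 + 16 = 62; Q' = 613 − 7.5·46 = 268.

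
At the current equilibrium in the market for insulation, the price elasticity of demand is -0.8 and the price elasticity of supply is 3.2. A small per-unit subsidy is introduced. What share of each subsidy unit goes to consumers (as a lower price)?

Consumer share = 0.8

For a small subsidy around the equilibrium, the benefit split depends on the relative slopes, which at a point are proportional to the elasticities.
Buyer share = εs/(εs + |εd|) = 3.2/(3.2 + 0.8) = 0.8; seller share = |εd|/(εs + |εd|) = 0.2.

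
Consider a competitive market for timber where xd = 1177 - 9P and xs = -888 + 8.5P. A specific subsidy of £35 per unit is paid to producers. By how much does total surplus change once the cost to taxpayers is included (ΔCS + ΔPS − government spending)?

Net change in total surplus = -£2677.5

Pre-subsidy: 1177 - 9P = -888 + 8.5P gives P* = 118, x* = 115.
With the subsidy, sellers receive Ps = Pb + 35 for each unit, where Pb is the price buyers pay.
Supply in terms of Pb becomes xs = -888 + 8.5(Pb + 35) = -590.5 + 8.5Pb. Setting this equal to demand: 1177 - 9Pb = -590.5 + 8.5Pb, so Pb = 101.
Sellers receive Ps = 101 + 35 = 136; x' = 1177 − 9·101 = 268.
ΔCS = ½(115 + 268)(118 − 101) = 3255.5; ΔPS = ½(115 + 268)(136 − 118) = 3447.
Government spending = 35 × 268 = 9380.
Net change = 3255.5 + 3447 − 9380 = -2677.5. The loss equals the DWL triangle ½·35·153.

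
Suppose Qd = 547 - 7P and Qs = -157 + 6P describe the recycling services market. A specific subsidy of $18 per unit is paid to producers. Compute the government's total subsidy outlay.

Pre-subsidy: 547 - 7P = -157 + 6P gives P* = 704/13, Q* = 2183/13.
With the subsidy, sellers receive Ps = Pb + 18 for each unit, where Pb is the price buyers pay.
Supply in terms of Pb becomes Qs = -157 + 6(Pb + 18) = -49 + 6Pb. Setting this equal to demand: 547 - 7Pb = -49 + 6Pb, so Pb = 596/13.
Sellers receive Ps = 596/13 + 18 = 830/13; Q' = 547 − 7·(596/13) = 2939/13.
Government outlay = subsidy × quantity = 18 × 2939/13 = 52902/13.

Government cost = 52902/13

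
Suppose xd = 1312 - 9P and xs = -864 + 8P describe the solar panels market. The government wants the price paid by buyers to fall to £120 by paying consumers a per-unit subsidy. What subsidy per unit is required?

Required subsidy s = £17 per unit

At a buyer price of 120, quantity demanded is 1312 − 9·120 = 232.
Sellers supply 232 only when they receive Ps with -864 + 8·Ps = 232, i.e. Ps = 137.
s = Ps − Pb = 137 − 120 = 17.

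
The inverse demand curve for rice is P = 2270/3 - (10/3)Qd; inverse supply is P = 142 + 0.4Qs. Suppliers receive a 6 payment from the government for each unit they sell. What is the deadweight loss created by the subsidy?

Pre-subsidy: 2270/3 - (10/3)Q = 142 + 0.4Q gives Q* = 2305/14 and P* = 1455/7.
With the subsidy, sellers receive Ps = Pb + 6 for each unit, where Pb is the price buyers pay.
On the curves, Pb = 2270/3 - (10/3)Q and Ps = 142 + 0.4Q; the wedge Ps − Pb = 6 gives 142 + 0.4Q − (2270/3 - (10/3)Q) = 6, so Q' = 166.25.
Then Pb = 2270/3 − (10/3)·166.25 = 202.5 and Ps = 142 + 0.4·166.25 = 208.5.
The subsidy expands output by 166.25 − 2305/14 = 45/28 past the efficient level; on those units the gap between marginal cost and willingness to pay runs from 0 up to 6.
DWL = ½ × 6 × 45/28 = 135/28.

Deadweight loss = 135/28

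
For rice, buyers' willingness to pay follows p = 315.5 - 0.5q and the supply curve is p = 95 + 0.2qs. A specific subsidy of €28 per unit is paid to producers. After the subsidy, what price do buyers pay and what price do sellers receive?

Pre-subsidy: 315.5 - 0.5q = 95 + 0.2q gives q* = 315 and p* = 158.
With the subsidy, sellers receive ps = pb + 28 for each unit, where pb is the price buyers pay.
On the curves, pb = 315.5 - 0.5q and ps = 95 + 0.2q; the wedge ps − pb = 28 gives 95 + 0.2q − (315.5 - 0.5q) = 28, so q' = 355.
Then pb = 315.5 − 0.5·355 = 138 and ps = 95 + 0.2·355 = 166.

Buyers pay €138; sellers receive €166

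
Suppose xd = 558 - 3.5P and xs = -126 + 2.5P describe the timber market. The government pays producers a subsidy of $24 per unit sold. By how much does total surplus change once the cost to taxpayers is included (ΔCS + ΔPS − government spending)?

Pre-subsidy: 558 - 3.5P = -126 + 2.5P gives P* = 114, x* = 159.
With the subsidy, sellers receive Ps = Pb + 24 for each unit, where Pb is the price buyers pay.
Supply in terms of Pb becomes xs = -126 + 2.5(Pb + 24) = -66 + 2.5Pb. Setting this equal to demand: 558 - 3.5Pb = -66 + 2.5Pb, so Pb = 104.
Sellers receive Ps = 104 + 24 = 128; x' = 558 − 3.5·104 = 194.
ΔCS = ½(159 + 194)(114 − 104) = 1765; ΔPS = ½(159 + 194)(128 − 114) = 2471.
Government spending = 24 × 194 = 4656.
Net change = 1765 + 2471 − 4656 = -420. The loss equals the DWL triangle ½·24·35.

Net change in total surplus = -$420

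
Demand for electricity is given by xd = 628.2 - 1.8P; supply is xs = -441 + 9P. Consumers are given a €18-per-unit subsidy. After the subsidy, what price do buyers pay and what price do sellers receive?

Pre-subsidy: 628.2 - 1.8P = -441 + 9P gives P* = 99, x* = 450.
With the rebate, buyers effectively pay Pb = Ps − 18, where Ps is the price sellers receive.
Demand in terms of Ps becomes xd = 628.2 − 1.8(Ps − 18) = 660.6 - 1.8Ps. Setting this equal to supply: 660.6 - 1.8Ps = -441 + 9Ps, so Ps = 102.
Buyers pay Pb = 102 − 18 = 84; x' = -441 + 9·102 = 477.

Buyers pay €84; sellers receive €102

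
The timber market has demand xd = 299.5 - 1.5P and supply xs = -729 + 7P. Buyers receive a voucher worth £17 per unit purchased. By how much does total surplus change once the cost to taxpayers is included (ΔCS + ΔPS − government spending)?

Pre-subsidy: 299.5 - 1.5P = -729 + 7P gives P* = 121, x* = 118.
With the rebate, buyers effectively pay Pb = Ps − 17, where Ps is the price sellers receive.
Demand in terms of Ps becomes xd = 299.5 − 1.5(Ps − 17) = 325 - 1.5Ps. Setting this equal to supply: 325 - 1.5Ps = -729 + 7Ps, so Ps = 124.
Buyers pay Pb = 124 − 17 = 107; x' = -729 + 7·124 = 139.
ΔCS = ½(118 + 139)(121 − 107) = 1799; ΔPS = ½(118 + 139)(124 − 121) = 385.5.
Government spending = 17 × 139 = 2363.
Net change = 1799 + 385.5 − 2363 = -178.5. The loss equals the DWL triangle ½·17·21.

Net change in total surplus = -£178.5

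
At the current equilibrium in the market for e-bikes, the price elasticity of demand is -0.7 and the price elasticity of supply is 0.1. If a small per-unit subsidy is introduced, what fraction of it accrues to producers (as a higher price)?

Producer share = 0.875

For a small subsidy around the equilibrium, the benefit split depends on the relative slopes, which at a point are proportional to the elasticities.
Buyer share = εs/(εs + |εd|) = 0.1/(0.1 + 0.7) = 0.125; seller share = |εd|/(εs + |εd|) = 0.875.
So producers capture 0.875 of the subsidy.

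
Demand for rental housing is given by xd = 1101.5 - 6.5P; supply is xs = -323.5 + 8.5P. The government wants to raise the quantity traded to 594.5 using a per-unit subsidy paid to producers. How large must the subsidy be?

Required subsidy s = 30 per unit

At x = 594.5, invert demand for the buyer price: Pb = (1101.5 − 594.5)/6.5 = 78; invert supply for the seller price: Ps = (594.5 − (-323.5))/8.5 = 108.
The subsidy must fill the gap: s = Ps − Pb = 108 − 78 = 30.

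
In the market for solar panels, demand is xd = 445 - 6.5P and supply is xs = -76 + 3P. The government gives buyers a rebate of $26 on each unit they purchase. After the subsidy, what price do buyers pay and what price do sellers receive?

Buyers pay 886/19; sellers receive 1380/19

Pre-subsidy: 445 - 6.5P = -76 + 3P gives P* = 1042/19, x* = 1682/19.
With the rebate, buyers effectively pay Pb = Ps − 26, where Ps is the price sellers receive.
Demand in terms of Ps becomes xd = 445 − 6.5(Ps − 26) = 614 - 6.5Ps. Setting this equal to supply: 614 - 6.5Ps = -76 + 3Ps, so Ps = 1380/19.
Buyers pay Pb = 1380/19 − 26 = 886/19; x' = -76 + 3·(1380/19) = 2696/19.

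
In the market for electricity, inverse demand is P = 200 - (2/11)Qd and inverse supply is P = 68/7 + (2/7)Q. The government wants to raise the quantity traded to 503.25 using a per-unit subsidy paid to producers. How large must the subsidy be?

Required subsidy s = 45 per unit

At Q = 503.25, from the demand curve buyers pay Pb = 200 − (2/11)·503.25 = 108.5; from the supply curve sellers need Ps = 68/7 + (2/7)·503.25 = 153.5.
The subsidy must fill the gap: s = Ps − Pb = 153.5 − 108.5 = 45.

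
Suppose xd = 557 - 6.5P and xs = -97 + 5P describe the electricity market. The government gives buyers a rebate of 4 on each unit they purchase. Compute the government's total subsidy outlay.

Government cost = 18276/23

Pre-subsidy: 557 - 6.5P = -97 + 5P gives P* = 1308/23, x* = 4309/23.
With the rebate, buyers effectively pay Pb = Ps − 4, where Ps is the price sellers receive.
Demand in terms of Ps becomes xd = 557 − 6.5(Ps − 4) = 583 - 6.5Ps. Setting this equal to supply: 583 - 6.5Ps = -97 + 5Ps, so Ps = 1360/23.
Buyers pay Pb = 1360/23 − 4 = 1268/23; x' = -97 + 5·(1360/23) = 4569/23.
Government outlay = subsidy × quantity = 4 × 4569/23 = 18276/23.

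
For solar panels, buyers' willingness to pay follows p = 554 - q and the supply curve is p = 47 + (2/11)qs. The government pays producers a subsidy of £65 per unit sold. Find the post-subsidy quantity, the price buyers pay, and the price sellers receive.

Pre-subsidy: 554 - q = 47 + (2/11)q gives q* = 429 and p* = 125.
With the subsidy, sellers receive ps = pb + 65 for each unit, where pb is the price buyers pay.
On the curves, pb = 554 - q and ps = 47 + (2/11)q; the wedge ps − pb = 65 gives 47 + (2/11)q − (554 - q) = 65, so q' = 484.
Then pb = 554 − 1·484 = 70 and ps = 47 + (2/11)·484 = 135.

q' = 484; buyers pay £70; sellers receive £135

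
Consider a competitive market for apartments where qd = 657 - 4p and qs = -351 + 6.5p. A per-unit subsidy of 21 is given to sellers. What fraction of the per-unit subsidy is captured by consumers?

Consumer share = 13/21

Pre-subsidy: 657 - 4p = -351 + 6.5p gives p* = 96, q* = 273.
With the subsidy, sellers receive ps = pb + 21 for each unit, where pb is the price buyers pay.
Supply in terms of pb becomes qs = -351 + 6.5(pb + 21) = -214.5 + 6.5pb. Setting this equal to demand: 657 - 4pb = -214.5 + 6.5pb, so pb = 83.
Sellers receive ps = 83 + 21 = 104; q' = 657 − 4·83 = 325.
Buyers' price falls by p* − pb = 96 − 83 = 13; sellers' price rises by ps − p* = 104 − 96 = 8.
So consumers capture 13/21 = 13/21 of each unit of subsidy.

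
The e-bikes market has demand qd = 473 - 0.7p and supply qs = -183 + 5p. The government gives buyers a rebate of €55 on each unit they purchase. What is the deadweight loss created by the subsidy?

Pre-subsidy: 473 - 0.7p = -183 + 5p gives p* = 6560/57, q* = 22369/57.
With the rebate, buyers effectively pay pb = ps − 55, where ps is the price sellers receive.
Demand in terms of ps becomes qd = 473 − 0.7(ps − 55) = 511.5 - 0.7ps. Setting this equal to supply: 511.5 - 0.7ps = -183 + 5ps, so ps = 2315/19.
Buyers pay pb = 2315/19 − 55 = 1270/19; q' = -183 + 5·(2315/19) = 8098/19.
The subsidy expands output by 8098/19 − 22369/57 = 1925/57 past the efficient level; on those units the gap between marginal cost and willingness to pay runs from 0 up to 55.
DWL = ½ × 55 × 1925/57 = 105875/114.

Deadweight loss = 105875/114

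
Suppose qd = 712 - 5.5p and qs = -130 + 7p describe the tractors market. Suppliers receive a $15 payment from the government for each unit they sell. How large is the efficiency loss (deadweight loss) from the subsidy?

Pre-subsidy: 712 - 5.5p = -130 + 7p gives p* = 67.36, q* = 341.52.
With the subsidy, sellers receive ps = pb + 15 for each unit, where pb is the price buyers pay.
Supply in terms of pb becomes qs = -130 + 7(pb + 15) = -25 + 7pb. Setting this equal to demand: 712 - 5.5pb = -25 + 7pb, so pb = 58.96.
Sellers receive ps = 58.96 + 15 = 73.96; q' = 712 − 5.5·58.96 = 387.72.
The subsidy expands output by 387.72 − 341.52 = 46.2 past the efficient level; on those units the gap between marginal cost and willingness to pay runs from 0 up to 15.
DWL = ½ × 15 × 46.2 = 346.5.

Deadweight loss = $346.5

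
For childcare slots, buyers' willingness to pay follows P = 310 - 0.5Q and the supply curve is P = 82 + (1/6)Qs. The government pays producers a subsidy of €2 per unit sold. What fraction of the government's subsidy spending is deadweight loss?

Pre-subsidy: 310 - 0.5Q = 82 + (1/6)Q gives Q* = 342 and P* = 139.
With the subsidy, sellers receive Ps = Pb + 2 for each unit, where Pb is the price buyers pay.
On the curves, Pb = 310 - 0.5Q and Ps = 82 + (1/6)Q; the wedge Ps − Pb = 2 gives 82 + (1/6)Q − (310 - 0.5Q) = 2, so Q' = 345.
Then Pb = 310 − 0.5·345 = 137.5 and Ps = 82 + (1/6)·345 = 139.5.
ΔCS = ½(342 + 345)(139 − 137.5) = 515.25; ΔPS = ½(342 + 345)(139.5 − 139) = 171.75.
Government spending = 2 × 345 = 690.
DWL = ½ × 2 × (345 − 342) = 3; fraction = 3 / 690 = 1/230.

DWL / government spending = 1/230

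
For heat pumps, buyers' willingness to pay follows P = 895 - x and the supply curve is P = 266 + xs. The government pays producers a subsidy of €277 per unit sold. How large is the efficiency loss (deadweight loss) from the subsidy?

Deadweight loss = €19182.25

Pre-subsidy: 895 - x = 266 + x gives x* = 314.5 and P* = 580.5.
With the subsidy, sellers receive Ps = Pb + 277 for each unit, where Pb is the price buyers pay.
On the curves, Pb = 895 - x and Ps = 266 + x; the wedge Ps − Pb = 277 gives 266 + x − (895 - x) = 277, so x' = 453.
Then Pb = 895 − 1·453 = 442 and Ps = 266 + 1·453 = 719.
The subsidy expands output by 453 − 314.5 = 138.5 past the efficient level; on those units the gap between marginal cost and willingness to pay runs from 0 up to 277.
DWL = ½ × 277 × 138.5 = 19182.25.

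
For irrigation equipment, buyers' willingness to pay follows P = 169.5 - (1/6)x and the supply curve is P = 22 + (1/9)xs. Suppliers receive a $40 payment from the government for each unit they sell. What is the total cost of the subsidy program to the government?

Pre-subsidy: 169.5 - (1/6)x = 22 + (1/9)x gives x* = 531 and P* = 81.
With the subsidy, sellers receive Ps = Pb + 40 for each unit, where Pb is the price buyers pay.
On the curves, Pb = 169.5 - (1/6)x and Ps = 22 + (1/9)x; the wedge Ps − Pb = 40 gives 22 + (1/9)x − (169.5 - (1/6)x) = 40, so x' = 675.
Then Pb = 169.5 − (1/6)·675 = 57 and Ps = 22 + (1/9)·675 = 97.
Government outlay = subsidy × quantity = 40 × 675 = 27000.

Government cost = $27000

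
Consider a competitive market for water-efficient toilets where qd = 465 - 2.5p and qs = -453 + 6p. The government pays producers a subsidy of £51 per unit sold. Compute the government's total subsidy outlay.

Government cost = £14535

Pre-subsidy: 465 - 2.5p = -453 + 6p gives p* = 108, q* = 195.
With the subsidy, sellers receive ps = pb + 51 for each unit, where pb is the price buyers pay.
Supply in terms of pb becomes qs = -453 + 6(pb + 51) = -147 + 6pb. Setting this equal to demand: 465 - 2.5pb = -147 + 6pb, so pb = 72.
Sellers receive ps = 72 + 51 = 123; q' = 465 − 2.5·72 = 285.
Government outlay = subsidy × quantity = 51 × 285 = 14535.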